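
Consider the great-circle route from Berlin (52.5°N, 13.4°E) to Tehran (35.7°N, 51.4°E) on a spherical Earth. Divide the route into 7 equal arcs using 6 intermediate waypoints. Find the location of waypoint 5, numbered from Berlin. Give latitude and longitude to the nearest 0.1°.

The haversine formula gives a central angle δ ≈ 0.550 rad (31.5°) between the endpoints.
Interpolate at f = 5/7 with slerp weights a = sin((1−f)δ)/sin δ ≈ 0.299, b = sin(fδ)/sin δ ≈ 0.732.
p = a·p₁ + b·p₂ ≈ (0.548, 0.507, 0.665); φ = arcsin(p_z) ≈ 41.68°, λ = atan2(p_y, p_x) ≈ 42.76°.

≈ 41.7°N, 42.8°E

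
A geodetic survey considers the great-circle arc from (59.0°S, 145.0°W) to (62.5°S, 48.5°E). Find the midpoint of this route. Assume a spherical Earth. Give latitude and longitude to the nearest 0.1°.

Write both endpoints as unit vectors p₁, p₂ with components (cos φ cos λ, cos φ sin λ, sin φ).
The central angle between the endpoints is δ = arccos(p₁·p₂) ≈ 1.013 rad (58.1°).
Interpolate at f = 1/2 with slerp weights a = sin((1−f)δ)/sin δ ≈ 0.572, b = sin(fδ)/sin δ ≈ 0.572.
p = a·p₁ + b·p₂ ≈ (-0.066, 0.029, -0.997); φ = arcsin(p_z) ≈ -85.85°, λ = atan2(p_y, p_x) ≈ 156.50°.

≈ (85.9°S, 156.5°E)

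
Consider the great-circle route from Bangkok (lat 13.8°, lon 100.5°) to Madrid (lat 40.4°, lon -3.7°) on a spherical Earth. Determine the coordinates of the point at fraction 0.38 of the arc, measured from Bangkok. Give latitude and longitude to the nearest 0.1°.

≈ lat 34.7°, lon 69.7°

Convert each endpoint to a unit vector on the sphere (x = cos φ cos λ, y = cos φ sin λ, z = sin φ).
The central angle between the endpoints is δ = arccos(p₁·p₂) ≈ 1.598 rad (91.5°).
Interpolate at f = 0.38 with slerp weights a = sin((1−f)δ)/sin δ ≈ 0.837, b = sin(fδ)/sin δ ≈ 0.571.
p = a·p₁ + b·p₂ ≈ (0.286, 0.771, 0.569); φ = arcsin(p_z) ≈ 34.71°, λ = atan2(p_y, p_x) ≈ 69.67°.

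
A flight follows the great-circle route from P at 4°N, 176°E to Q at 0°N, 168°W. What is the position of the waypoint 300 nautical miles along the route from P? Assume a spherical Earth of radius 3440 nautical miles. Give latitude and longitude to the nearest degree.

≈ 3°N, 179°W

Write both endpoints as unit vectors p₁, p₂ with components (cos φ cos λ, cos φ sin λ, sin φ).
The central angle between the endpoints is δ = arccos(p₁·p₂) ≈ 0.288 rad (16.5°). The total great-circle distance is δ·R ≈ 0.288 × 3440 ≈ 989 nmi, so the target fraction is f = 300/989 ≈ 0.303.
Interpolate at f ≈ 0.303 with slerp weights a = sin((1−f)δ)/sin δ ≈ 0.702, b = sin(fδ)/sin δ ≈ 0.307.
p = a·p₁ + b·p₂ ≈ (-0.999, -0.015, 0.049); φ = arcsin(p_z) ≈ 2.81°, λ = atan2(p_y, p_x) ≈ -179.14°.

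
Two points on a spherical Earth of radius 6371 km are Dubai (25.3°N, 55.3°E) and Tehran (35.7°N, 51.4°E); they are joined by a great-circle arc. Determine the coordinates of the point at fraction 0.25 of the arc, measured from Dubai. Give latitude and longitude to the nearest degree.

≈ (28°N, 54°E)

Write both endpoints as unit vectors p₁, p₂ with components (cos φ cos λ, cos φ sin λ, sin φ).
The central angle between the endpoints is δ = arccos(p₁·p₂) ≈ 0.191 rad (10.9°).
Interpolate at f = 0.25 with slerp weights a = sin((1−f)δ)/sin δ ≈ 0.752, b = sin(fδ)/sin δ ≈ 0.251.
p = a·p₁ + b·p₂ ≈ (0.514, 0.719, 0.468); φ = arcsin(p_z) ≈ 27.91°, λ = atan2(p_y, p_x) ≈ 54.40°.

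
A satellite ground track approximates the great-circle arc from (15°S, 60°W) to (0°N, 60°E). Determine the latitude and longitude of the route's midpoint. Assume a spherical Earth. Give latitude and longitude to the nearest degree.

Write both endpoints as unit vectors p₁, p₂ with components (cos φ cos λ, cos φ sin λ, sin φ).
The central angle between the endpoints is δ = arccos(p₁·p₂) ≈ 2.075 rad (118.9°).
Interpolate at f = 1/2 with slerp weights a = sin((1−f)δ)/sin δ ≈ 0.983, b = sin(fδ)/sin δ ≈ 0.983.
p = a·p₁ + b·p₂ ≈ (0.967, 0.029, -0.255); φ = arcsin(p_z) ≈ -14.75°, λ = atan2(p_y, p_x) ≈ 1.72°.

≈ (15°S, 2°E)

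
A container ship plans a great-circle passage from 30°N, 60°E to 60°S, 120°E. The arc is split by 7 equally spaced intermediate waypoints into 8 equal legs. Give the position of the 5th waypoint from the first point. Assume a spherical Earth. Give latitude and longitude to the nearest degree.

≈ 29°S, 87°E

The haversine formula gives a central angle δ ≈ 1.789 rad (102.5°) between the endpoints.
Interpolate at f = 5/8 with slerp weights a = sin((1−f)δ)/sin δ ≈ 0.637, b = sin(fδ)/sin δ ≈ 0.921.
p = a·p₁ + b·p₂ ≈ (0.045, 0.876, -0.479); φ = arcsin(p_z) ≈ -28.64°, λ = atan2(p_y, p_x) ≈ 87.03°.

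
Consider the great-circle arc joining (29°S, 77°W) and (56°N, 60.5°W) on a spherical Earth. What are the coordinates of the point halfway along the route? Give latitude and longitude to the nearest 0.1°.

≈ (13.6°N, 70.6°W)

From cos δ = sin φ₁ sin φ₂ + cos φ₁ cos φ₂ cos Δλ, the central angle is δ ≈ 1.504 rad (86.2°).
Interpolate at f = 1/2 with slerp weights a = sin((1−f)δ)/sin δ ≈ 0.685, b = sin(fδ)/sin δ ≈ 0.685.
p = a·p₁ + b·p₂ ≈ (0.323, -0.917, 0.236); φ = arcsin(p_z) ≈ 13.63°, λ = atan2(p_y, p_x) ≈ -70.58°.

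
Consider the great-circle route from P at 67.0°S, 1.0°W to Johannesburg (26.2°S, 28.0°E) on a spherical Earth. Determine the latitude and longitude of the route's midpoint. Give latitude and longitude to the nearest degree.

Write both endpoints as unit vectors p₁, p₂ with components (cos φ cos λ, cos φ sin λ, sin φ).
The central angle between the endpoints is δ = arccos(p₁·p₂) ≈ 0.777 rad (44.5°).
Interpolate at f = 1/2 with slerp weights a = sin((1−f)δ)/sin δ ≈ 0.540, b = sin(fδ)/sin δ ≈ 0.540.
p = a·p₁ + b·p₂ ≈ (0.639, 0.224, -0.736); φ = arcsin(p_z) ≈ -47.38°, λ = atan2(p_y, p_x) ≈ 19.31°.

≈ 47°S, 19°E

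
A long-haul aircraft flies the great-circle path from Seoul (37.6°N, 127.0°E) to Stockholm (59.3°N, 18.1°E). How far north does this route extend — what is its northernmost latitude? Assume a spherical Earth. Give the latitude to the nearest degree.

≈ 65°N

The great circle lies in the plane with unit normal n̂ = (p₁ × p₂)/|p₁ × p₂|.
Here n̂_z ≈ -0.416; the vertex latitude is φ_max = arccos|n̂_z| ≈ 65.4°.
Check via Clairaut: cos φ_max = |cos φ₁| · sin C = cos(37.6°)·sin(31.7°) ≈ 0.416, again giving ≈ 65.4°.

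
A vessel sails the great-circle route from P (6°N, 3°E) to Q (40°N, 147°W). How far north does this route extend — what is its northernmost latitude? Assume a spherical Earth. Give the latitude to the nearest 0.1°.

≈ 61.8°N

The great circle lies in the plane with unit normal n̂ = (p₁ × p₂)/|p₁ × p₂|.
Here n̂_z ≈ -0.473; the vertex latitude is φ_max = arccos|n̂_z| ≈ 61.8°.
Check via Clairaut: cos φ_max = |cos φ₁| · sin C = cos(6.0°)·sin(28.4°) ≈ 0.473, again giving ≈ 61.8°.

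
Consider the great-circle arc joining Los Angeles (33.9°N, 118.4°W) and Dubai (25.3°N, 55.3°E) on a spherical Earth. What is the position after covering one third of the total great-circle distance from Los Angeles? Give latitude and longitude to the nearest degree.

≈ 73°N, 103°W

Convert each endpoint to a unit vector on the sphere (x = cos φ cos λ, y = cos φ sin λ, z = sin φ).
The central angle between the endpoints is δ = arccos(p₁·p₂) ≈ 2.103 rad (120.5°).
Interpolate at f = 1/3 with slerp weights a = sin((1−f)δ)/sin δ ≈ 1.144, b = sin(fδ)/sin δ ≈ 0.749.
p = a·p₁ + b·p₂ ≈ (-0.066, -0.279, 0.958); φ = arcsin(p_z) ≈ 73.34°, λ = atan2(p_y, p_x) ≈ -103.39°.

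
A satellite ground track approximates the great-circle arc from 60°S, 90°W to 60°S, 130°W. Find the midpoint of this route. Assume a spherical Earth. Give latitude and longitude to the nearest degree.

Write both endpoints as unit vectors p₁, p₂ with components (cos φ cos λ, cos φ sin λ, sin φ).
The central angle between the endpoints is δ = arccos(p₁·p₂) ≈ 0.344 rad (19.7°).
Interpolate at f = 1/2 with slerp weights a = sin((1−f)δ)/sin δ ≈ 0.507, b = sin(fδ)/sin δ ≈ 0.507.
p = a·p₁ + b·p₂ ≈ (-0.163, -0.448, -0.879); φ = arcsin(p_z) ≈ -61.52°, λ = atan2(p_y, p_x) ≈ -110.00°.

≈ 62°S, 110°W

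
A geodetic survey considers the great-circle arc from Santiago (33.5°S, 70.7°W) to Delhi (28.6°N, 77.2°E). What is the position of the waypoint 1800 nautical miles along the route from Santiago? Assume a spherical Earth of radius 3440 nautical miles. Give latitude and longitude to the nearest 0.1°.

From cos δ = sin φ₁ sin φ₂ + cos φ₁ cos φ₂ cos Δλ, the central angle is δ ≈ 2.656 rad (152.2°). The total great-circle distance is δ·R ≈ 2.656 × 3440 ≈ 9137 nmi, so the target fraction is f = 1800/9137 ≈ 0.197.
Interpolate at f ≈ 0.197 with slerp weights a = sin((1−f)δ)/sin δ ≈ 1.813, b = sin(fδ)/sin δ ≈ 1.071.
p = a·p₁ + b·p₂ ≈ (0.708, -0.510, -0.488); φ = arcsin(p_z) ≈ -29.22°, λ = atan2(p_y, p_x) ≈ -35.78°.

≈ 29.2°S, 35.8°W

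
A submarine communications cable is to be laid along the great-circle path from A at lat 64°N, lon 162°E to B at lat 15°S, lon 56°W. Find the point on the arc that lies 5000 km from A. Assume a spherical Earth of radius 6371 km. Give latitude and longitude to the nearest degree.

≈ lat 58°N, lon 94°W

Write both endpoints as unit vectors p₁, p₂ with components (cos φ cos λ, cos φ sin λ, sin φ).
The central angle between the endpoints is δ = arccos(p₁·p₂) ≈ 2.173 rad (124.5°). The total great-circle distance is δ·R ≈ 2.173 × 6371 ≈ 13843 km, so the target fraction is f = 5000/13843 ≈ 0.361.
Interpolate at f ≈ 0.361 with slerp weights a = sin((1−f)δ)/sin δ ≈ 1.193, b = sin(fδ)/sin δ ≈ 0.857.
p = a·p₁ + b·p₂ ≈ (-0.034, -0.525, 0.850); φ = arcsin(p_z) ≈ 58.26°, λ = atan2(p_y, p_x) ≈ -93.74°.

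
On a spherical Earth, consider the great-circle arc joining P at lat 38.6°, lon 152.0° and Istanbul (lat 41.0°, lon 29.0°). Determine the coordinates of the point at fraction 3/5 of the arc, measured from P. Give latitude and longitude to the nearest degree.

≈ lat 60°, lon 75°

Convert each endpoint to a unit vector on the sphere (x = cos φ cos λ, y = cos φ sin λ, z = sin φ).
The central angle between the endpoints is δ = arccos(p₁·p₂) ≈ 1.483 rad (84.9°).
Interpolate at f = 3/5 with slerp weights a = sin((1−f)δ)/sin δ ≈ 0.561, b = sin(fδ)/sin δ ≈ 0.780.
p = a·p₁ + b·p₂ ≈ (0.128, 0.491, 0.862); φ = arcsin(p_z) ≈ 59.50°, λ = atan2(p_y, p_x) ≈ 75.44°.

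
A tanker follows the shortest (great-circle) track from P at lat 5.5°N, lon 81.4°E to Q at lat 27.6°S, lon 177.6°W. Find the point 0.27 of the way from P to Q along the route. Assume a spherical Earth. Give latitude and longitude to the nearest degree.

≈ lat 7°S, lon 106°E

Convert each endpoint to a unit vector on the sphere (x = cos φ cos λ, y = cos φ sin λ, z = sin φ).
The central angle between the endpoints is δ = arccos(p₁·p₂) ≈ 1.785 rad (102.3°).
Interpolate at f = 0.27 with slerp weights a = sin((1−f)δ)/sin δ ≈ 0.987, b = sin(fδ)/sin δ ≈ 0.474.
p = a·p₁ + b·p₂ ≈ (-0.273, 0.954, -0.125); φ = arcsin(p_z) ≈ -7.19°, λ = atan2(p_y, p_x) ≈ 105.98°.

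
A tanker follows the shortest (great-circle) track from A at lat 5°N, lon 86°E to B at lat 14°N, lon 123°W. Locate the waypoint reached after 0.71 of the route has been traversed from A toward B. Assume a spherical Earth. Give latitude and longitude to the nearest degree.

≈ lat 31°N, lon 165°W

Write both endpoints as unit vectors p₁, p₂ with components (cos φ cos λ, cos φ sin λ, sin φ).
The central angle between the endpoints is δ = arccos(p₁·p₂) ≈ 2.540 rad (145.5°).
Interpolate at f = 0.71 with slerp weights a = sin((1−f)δ)/sin δ ≈ 1.187, b = sin(fδ)/sin δ ≈ 1.719.
p = a·p₁ + b·p₂ ≈ (-0.826, -0.220, 0.519); φ = arcsin(p_z) ≈ 31.28°, λ = atan2(p_y, p_x) ≈ -165.11°.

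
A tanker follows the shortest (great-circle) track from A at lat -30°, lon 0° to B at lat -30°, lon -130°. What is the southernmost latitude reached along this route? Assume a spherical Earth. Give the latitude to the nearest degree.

The great circle lies in the plane with unit normal n̂ = (p₁ × p₂)/|p₁ × p₂|.
Here n̂_z ≈ -0.591; the vertex latitude is φ_max = arccos|n̂_z| ≈ 53.8°.

≈ -54°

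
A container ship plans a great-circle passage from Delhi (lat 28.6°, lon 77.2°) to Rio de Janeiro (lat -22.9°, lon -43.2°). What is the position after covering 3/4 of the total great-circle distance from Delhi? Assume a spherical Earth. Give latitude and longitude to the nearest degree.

The haversine formula gives a central angle δ ≈ 2.209 rad (126.6°) between the endpoints.
Interpolate at f = 3/4 with slerp weights a = sin((1−f)δ)/sin δ ≈ 0.653, b = sin(fδ)/sin δ ≈ 1.240.
p = a·p₁ + b·p₂ ≈ (0.960, -0.223, -0.170); φ = arcsin(p_z) ≈ -9.79°, λ = atan2(p_y, p_x) ≈ -13.08°.

≈ lat -10°, lon -13°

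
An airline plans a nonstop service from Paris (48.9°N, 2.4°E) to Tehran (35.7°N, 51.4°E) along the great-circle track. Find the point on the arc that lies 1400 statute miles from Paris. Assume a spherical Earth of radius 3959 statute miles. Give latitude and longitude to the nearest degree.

≈ (44°N, 31°E)

Write both endpoints as unit vectors p₁, p₂ with components (cos φ cos λ, cos φ sin λ, sin φ).
The central angle between the endpoints is δ = arccos(p₁·p₂) ≈ 0.660 rad (37.8°). The total great-circle distance is δ·R ≈ 0.660 × 3959 ≈ 2613 mi, so the target fraction is f = 1400/2613 ≈ 0.536.
Interpolate at f ≈ 0.536 with slerp weights a = sin((1−f)δ)/sin δ ≈ 0.492, b = sin(fδ)/sin δ ≈ 0.565.
p = a·p₁ + b·p₂ ≈ (0.609, 0.372, 0.700); φ = arcsin(p_z) ≈ 44.45°, λ = atan2(p_y, p_x) ≈ 31.41°.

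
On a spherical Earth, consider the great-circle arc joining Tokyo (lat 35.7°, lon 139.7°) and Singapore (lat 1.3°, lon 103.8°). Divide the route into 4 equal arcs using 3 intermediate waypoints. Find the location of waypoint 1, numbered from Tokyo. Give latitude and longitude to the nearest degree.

Convert each endpoint to a unit vector on the sphere (x = cos φ cos λ, y = cos φ sin λ, z = sin φ).
The central angle between the endpoints is δ = arccos(p₁·p₂) ≈ 0.835 rad (47.9°).
Interpolate at f = 1/4 with slerp weights a = sin((1−f)δ)/sin δ ≈ 0.791, b = sin(fδ)/sin δ ≈ 0.280.
p = a·p₁ + b·p₂ ≈ (-0.556, 0.687, 0.468); φ = arcsin(p_z) ≈ 27.89°, λ = atan2(p_y, p_x) ≈ 129.01°.

≈ lat 28°, lon 129°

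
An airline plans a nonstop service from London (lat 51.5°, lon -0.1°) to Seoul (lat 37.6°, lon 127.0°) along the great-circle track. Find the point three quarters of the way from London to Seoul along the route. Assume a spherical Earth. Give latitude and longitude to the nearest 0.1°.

≈ lat 53.8°, lon 110.1°

Convert each endpoint to a unit vector on the sphere (x = cos φ cos λ, y = cos φ sin λ, z = sin φ).
The central angle between the endpoints is δ = arccos(p₁·p₂) ≈ 1.390 rad (79.6°).
Interpolate at f = 3/4 with slerp weights a = sin((1−f)δ)/sin δ ≈ 0.346, b = sin(fδ)/sin δ ≈ 0.878.
p = a·p₁ + b·p₂ ≈ (-0.203, 0.555, 0.807); φ = arcsin(p_z) ≈ 53.76°, λ = atan2(p_y, p_x) ≈ 110.10°.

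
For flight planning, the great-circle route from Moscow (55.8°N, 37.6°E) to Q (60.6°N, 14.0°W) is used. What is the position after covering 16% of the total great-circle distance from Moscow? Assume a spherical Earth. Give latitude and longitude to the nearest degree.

Convert each endpoint to a unit vector on the sphere (x = cos φ cos λ, y = cos φ sin λ, z = sin φ).
The central angle between the endpoints is δ = arccos(p₁·p₂) ≈ 0.469 rad (26.9°).
Interpolate at f = 0.16 with slerp weights a = sin((1−f)δ)/sin δ ≈ 0.849, b = sin(fδ)/sin δ ≈ 0.166.
p = a·p₁ + b·p₂ ≈ (0.457, 0.272, 0.847); φ = arcsin(p_z) ≈ 57.88°, λ = atan2(p_y, p_x) ≈ 30.71°.

≈ (58°N, 31°E)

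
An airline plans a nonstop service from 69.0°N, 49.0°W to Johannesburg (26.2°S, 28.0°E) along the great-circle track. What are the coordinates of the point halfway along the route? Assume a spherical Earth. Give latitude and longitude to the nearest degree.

≈ 25°N, 8°E

The haversine formula gives a central angle δ ≈ 1.918 rad (109.9°) between the endpoints.
Interpolate at f = 1/2 with slerp weights a = sin((1−f)δ)/sin δ ≈ 0.870, b = sin(fδ)/sin δ ≈ 0.870.
p = a·p₁ + b·p₂ ≈ (0.894, 0.131, 0.428); φ = arcsin(p_z) ≈ 25.36°, λ = atan2(p_y, p_x) ≈ 8.35°.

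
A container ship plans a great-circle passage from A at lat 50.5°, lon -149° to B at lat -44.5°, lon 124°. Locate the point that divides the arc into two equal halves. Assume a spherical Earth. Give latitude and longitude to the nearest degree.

The haversine formula gives a central angle δ ≈ 2.114 rad (121.1°) between the endpoints.
Interpolate at f = 1/2 with slerp weights a = sin((1−f)δ)/sin δ ≈ 1.018, b = sin(fδ)/sin δ ≈ 1.018.
p = a·p₁ + b·p₂ ≈ (-0.961, 0.268, 0.072); φ = arcsin(p_z) ≈ 4.13°, λ = atan2(p_y, p_x) ≈ 164.39°.

≈ lat 4°, lon 164°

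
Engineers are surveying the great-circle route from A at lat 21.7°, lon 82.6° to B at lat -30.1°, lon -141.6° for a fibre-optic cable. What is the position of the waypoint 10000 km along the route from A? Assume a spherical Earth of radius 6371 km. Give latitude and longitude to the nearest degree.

From cos δ = sin φ₁ sin φ₂ + cos φ₁ cos φ₂ cos Δλ, the central angle is δ ≈ 2.437 rad (139.6°). The total great-circle distance is δ·R ≈ 2.437 × 6371 ≈ 15525 km, so the target fraction is f = 10000/15525 ≈ 0.644.
Interpolate at f ≈ 0.644 with slerp weights a = sin((1−f)δ)/sin δ ≈ 1.177, b = sin(fδ)/sin δ ≈ 1.543.
p = a·p₁ + b·p₂ ≈ (-0.906, 0.255, -0.339); φ = arcsin(p_z) ≈ -19.81°, λ = atan2(p_y, p_x) ≈ 164.28°.

≈ lat -20°, lon 164°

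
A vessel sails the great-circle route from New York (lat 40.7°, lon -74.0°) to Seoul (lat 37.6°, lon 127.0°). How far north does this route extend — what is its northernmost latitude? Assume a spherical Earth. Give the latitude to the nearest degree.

The great circle lies in the plane with unit normal n̂ = (p₁ × p₂)/|p₁ × p₂|.
Here n̂_z ≈ -0.218; the vertex latitude is φ_max = arccos|n̂_z| ≈ 77.4°.

≈ 77°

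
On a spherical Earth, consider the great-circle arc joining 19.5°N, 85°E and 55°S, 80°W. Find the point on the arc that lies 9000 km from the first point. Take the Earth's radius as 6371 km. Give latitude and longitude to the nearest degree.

Write both endpoints as unit vectors p₁, p₂ with components (cos φ cos λ, cos φ sin λ, sin φ).
The central angle between the endpoints is δ = arccos(p₁·p₂) ≈ 2.491 rad (142.7°). The total great-circle distance is δ·R ≈ 2.491 × 6371 ≈ 15870 km, so the target fraction is f = 9000/15870 ≈ 0.567.
Interpolate at f ≈ 0.567 with slerp weights a = sin((1−f)δ)/sin δ ≈ 1.455, b = sin(fδ)/sin δ ≈ 1.630.
p = a·p₁ + b·p₂ ≈ (0.282, 0.445, -0.850); φ = arcsin(p_z) ≈ -58.20°, λ = atan2(p_y, p_x) ≈ 57.66°.

≈ 58°S, 58°E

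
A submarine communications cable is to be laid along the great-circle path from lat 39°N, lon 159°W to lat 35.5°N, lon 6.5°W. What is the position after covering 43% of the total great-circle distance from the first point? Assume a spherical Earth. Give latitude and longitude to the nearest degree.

Write both endpoints as unit vectors p₁, p₂ with components (cos φ cos λ, cos φ sin λ, sin φ).
The central angle between the endpoints is δ = arccos(p₁·p₂) ≈ 1.768 rad (101.3°).
Interpolate at f = 0.43 with slerp weights a = sin((1−f)δ)/sin δ ≈ 0.862, b = sin(fδ)/sin δ ≈ 0.703.
p = a·p₁ + b·p₂ ≈ (-0.057, -0.305, 0.951); φ = arcsin(p_z) ≈ 71.93°, λ = atan2(p_y, p_x) ≈ -100.63°.

≈ lat 72°N, lon 101°W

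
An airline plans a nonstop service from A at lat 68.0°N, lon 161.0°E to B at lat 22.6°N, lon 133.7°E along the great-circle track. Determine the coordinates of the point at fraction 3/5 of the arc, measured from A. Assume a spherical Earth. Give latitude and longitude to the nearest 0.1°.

≈ lat 41.3°N, lon 139.5°E

The haversine formula gives a central angle δ ≈ 0.845 rad (48.4°) between the endpoints.
Interpolate at f = 3/5 with slerp weights a = sin((1−f)δ)/sin δ ≈ 0.443, b = sin(fδ)/sin δ ≈ 0.649.
p = a·p₁ + b·p₂ ≈ (-0.571, 0.487, 0.661); φ = arcsin(p_z) ≈ 41.34°, λ = atan2(p_y, p_x) ≈ 139.52°.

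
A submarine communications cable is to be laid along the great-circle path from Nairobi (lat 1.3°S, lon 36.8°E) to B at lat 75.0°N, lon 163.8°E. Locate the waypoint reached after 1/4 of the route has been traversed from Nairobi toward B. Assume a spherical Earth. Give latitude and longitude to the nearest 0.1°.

≈ lat 23.2°N, lon 42.4°E

Convert each endpoint to a unit vector on the sphere (x = cos φ cos λ, y = cos φ sin λ, z = sin φ).
The central angle between the endpoints is δ = arccos(p₁·p₂) ≈ 1.749 rad (100.2°).
Interpolate at f = 1/4 with slerp weights a = sin((1−f)δ)/sin δ ≈ 0.982, b = sin(fδ)/sin δ ≈ 0.430.
p = a·p₁ + b·p₂ ≈ (0.679, 0.619, 0.393); φ = arcsin(p_z) ≈ 23.17°, λ = atan2(p_y, p_x) ≈ 42.35°.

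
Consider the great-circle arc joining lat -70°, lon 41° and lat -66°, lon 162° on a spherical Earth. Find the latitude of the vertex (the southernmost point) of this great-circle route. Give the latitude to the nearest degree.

The great circle lies in the plane with unit normal n̂ = (p₁ × p₂)/|p₁ × p₂|.
Here n̂_z ≈ +0.193; the vertex latitude is φ_max = arccos|n̂_z| ≈ 78.9°.
Check via Clairaut: cos φ_max = |cos φ₁| · sin C = cos(70.0°)·sin(145.6°) ≈ 0.193, again giving ≈ 78.9°.

≈ -79°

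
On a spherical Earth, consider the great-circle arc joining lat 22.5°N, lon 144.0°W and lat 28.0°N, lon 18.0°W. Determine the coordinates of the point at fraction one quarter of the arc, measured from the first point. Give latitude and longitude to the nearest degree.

≈ lat 38°N, lon 119°W

From cos δ = sin φ₁ sin φ₂ + cos φ₁ cos φ₂ cos Δλ, the central angle is δ ≈ 1.875 rad (107.4°).
Interpolate at f = 1/4 with slerp weights a = sin((1−f)δ)/sin δ ≈ 1.034, b = sin(fδ)/sin δ ≈ 0.474.
p = a·p₁ + b·p₂ ≈ (-0.375, -0.691, 0.618); φ = arcsin(p_z) ≈ 38.18°, λ = atan2(p_y, p_x) ≈ -118.51°.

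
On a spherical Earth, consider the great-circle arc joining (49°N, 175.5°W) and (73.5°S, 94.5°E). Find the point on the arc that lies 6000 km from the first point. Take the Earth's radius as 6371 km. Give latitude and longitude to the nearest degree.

≈ (2°S, 165°E)

From cos δ = sin φ₁ sin φ₂ + cos φ₁ cos φ₂ cos Δλ, the central angle is δ ≈ 2.380 rad (136.4°). The total great-circle distance is δ·R ≈ 2.380 × 6371 ≈ 15162 km, so the target fraction is f = 6000/15162 ≈ 0.396.
Interpolate at f ≈ 0.396 with slerp weights a = sin((1−f)δ)/sin δ ≈ 1.436, b = sin(fδ)/sin δ ≈ 1.172.
p = a·p₁ + b·p₂ ≈ (-0.965, 0.258, -0.039); φ = arcsin(p_z) ≈ -2.26°, λ = atan2(p_y, p_x) ≈ 165.05°.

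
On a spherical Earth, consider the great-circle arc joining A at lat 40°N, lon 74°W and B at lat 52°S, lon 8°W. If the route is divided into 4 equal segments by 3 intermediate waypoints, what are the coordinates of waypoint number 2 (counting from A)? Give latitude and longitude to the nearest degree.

≈ lat 7°S, lon 45°W

Convert each endpoint to a unit vector on the sphere (x = cos φ cos λ, y = cos φ sin λ, z = sin φ).
The central angle between the endpoints is δ = arccos(p₁·p₂) ≈ 1.891 rad (108.3°).
Interpolate at f = 2/4 with slerp weights a = sin((1−f)δ)/sin δ ≈ 0.854, b = sin(fδ)/sin δ ≈ 0.854.
p = a·p₁ + b·p₂ ≈ (0.701, -0.702, -0.124); φ = arcsin(p_z) ≈ -7.13°, λ = atan2(p_y, p_x) ≈ -45.04°.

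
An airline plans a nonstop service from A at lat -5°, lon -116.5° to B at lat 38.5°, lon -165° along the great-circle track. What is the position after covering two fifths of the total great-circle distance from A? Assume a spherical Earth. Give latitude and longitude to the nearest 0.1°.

From cos δ = sin φ₁ sin φ₂ + cos φ₁ cos φ₂ cos Δλ, the central angle is δ ≈ 1.090 rad (62.5°).
Interpolate at f = 2/5 with slerp weights a = sin((1−f)δ)/sin δ ≈ 0.686, b = sin(fδ)/sin δ ≈ 0.476.
p = a·p₁ + b·p₂ ≈ (-0.665, -0.708, 0.237); φ = arcsin(p_z) ≈ 13.69°, λ = atan2(p_y, p_x) ≈ -133.20°.

≈ lat 13.7°, lon -133.2°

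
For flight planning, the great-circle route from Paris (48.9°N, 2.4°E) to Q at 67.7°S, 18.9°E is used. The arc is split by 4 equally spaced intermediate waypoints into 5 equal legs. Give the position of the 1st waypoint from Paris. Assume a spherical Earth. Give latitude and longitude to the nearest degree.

≈ 26°N, 5°E

Write both endpoints as unit vectors p₁, p₂ with components (cos φ cos λ, cos φ sin λ, sin φ).
The central angle between the endpoints is δ = arccos(p₁·p₂) ≈ 2.047 rad (117.3°).
Interpolate at f = 1/5 with slerp weights a = sin((1−f)δ)/sin δ ≈ 1.122, b = sin(fδ)/sin δ ≈ 0.448.
p = a·p₁ + b·p₂ ≈ (0.898, 0.086, 0.432); φ = arcsin(p_z) ≈ 25.57°, λ = atan2(p_y, p_x) ≈ 5.47°.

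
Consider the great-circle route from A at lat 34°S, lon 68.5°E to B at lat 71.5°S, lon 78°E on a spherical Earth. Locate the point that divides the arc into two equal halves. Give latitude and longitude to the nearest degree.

Write both endpoints as unit vectors p₁, p₂ with components (cos φ cos λ, cos φ sin λ, sin φ).
The central angle between the endpoints is δ = arccos(p₁·p₂) ≈ 0.660 rad (37.8°).
Interpolate at f = 1/2 with slerp weights a = sin((1−f)δ)/sin δ ≈ 0.529, b = sin(fδ)/sin δ ≈ 0.529.
p = a·p₁ + b·p₂ ≈ (0.195, 0.572, -0.797); φ = arcsin(p_z) ≈ -52.83°, λ = atan2(p_y, p_x) ≈ 71.13°.

≈ lat 53°S, lon 71°E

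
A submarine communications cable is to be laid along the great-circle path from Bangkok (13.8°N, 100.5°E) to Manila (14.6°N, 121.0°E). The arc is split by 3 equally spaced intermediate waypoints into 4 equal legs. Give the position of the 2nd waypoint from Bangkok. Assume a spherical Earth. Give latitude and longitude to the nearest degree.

≈ (14°N, 111°E)

Write both endpoints as unit vectors p₁, p₂ with components (cos φ cos λ, cos φ sin λ, sin φ).
The central angle between the endpoints is δ = arccos(p₁·p₂) ≈ 0.347 rad (19.9°).
Interpolate at f = 2/4 with slerp weights a = sin((1−f)δ)/sin δ ≈ 0.508, b = sin(fδ)/sin δ ≈ 0.508.
p = a·p₁ + b·p₂ ≈ (-0.343, 0.906, 0.249); φ = arcsin(p_z) ≈ 14.42°, λ = atan2(p_y, p_x) ≈ 110.73°.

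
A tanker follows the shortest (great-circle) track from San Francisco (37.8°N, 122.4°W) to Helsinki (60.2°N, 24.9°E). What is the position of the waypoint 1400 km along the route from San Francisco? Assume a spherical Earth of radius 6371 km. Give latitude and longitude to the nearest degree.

From cos δ = sin φ₁ sin φ₂ + cos φ₁ cos φ₂ cos Δλ, the central angle is δ ≈ 1.368 rad (78.4°). The total great-circle distance is δ·R ≈ 1.368 × 6371 ≈ 8716 km, so the target fraction is f = 1400/8716 ≈ 0.161.
Interpolate at f ≈ 0.161 with slerp weights a = sin((1−f)δ)/sin δ ≈ 0.931, b = sin(fδ)/sin δ ≈ 0.223.
p = a·p₁ + b·p₂ ≈ (-0.294, -0.575, 0.764); φ = arcsin(p_z) ≈ 49.80°, λ = atan2(p_y, p_x) ≈ -117.09°.

≈ 50°N, 117°W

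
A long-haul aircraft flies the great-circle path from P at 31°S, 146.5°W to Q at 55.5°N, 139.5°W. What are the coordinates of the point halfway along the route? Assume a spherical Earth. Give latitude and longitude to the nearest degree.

Convert each endpoint to a unit vector on the sphere (x = cos φ cos λ, y = cos φ sin λ, z = sin φ).
The central angle between the endpoints is δ = arccos(p₁·p₂) ≈ 1.513 rad (86.7°).
Interpolate at f = 1/2 with slerp weights a = sin((1−f)δ)/sin δ ≈ 0.688, b = sin(fδ)/sin δ ≈ 0.688.
p = a·p₁ + b·p₂ ≈ (-0.788, -0.578, 0.213); φ = arcsin(p_z) ≈ 12.27°, λ = atan2(p_y, p_x) ≈ -143.72°.

≈ 12°N, 144°W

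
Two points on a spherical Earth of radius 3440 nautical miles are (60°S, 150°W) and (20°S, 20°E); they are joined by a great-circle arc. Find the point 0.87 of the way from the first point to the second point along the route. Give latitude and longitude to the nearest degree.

≈ (33°S, 19°E)

Write both endpoints as unit vectors p₁, p₂ with components (cos φ cos λ, cos φ sin λ, sin φ).
The central angle between the endpoints is δ = arccos(p₁·p₂) ≈ 1.738 rad (99.6°).
Interpolate at f = 0.87 with slerp weights a = sin((1−f)δ)/sin δ ≈ 0.227, b = sin(fδ)/sin δ ≈ 1.012.
p = a·p₁ + b·p₂ ≈ (0.796, 0.269, -0.543); φ = arcsin(p_z) ≈ -32.89°, λ = atan2(p_y, p_x) ≈ 18.65°.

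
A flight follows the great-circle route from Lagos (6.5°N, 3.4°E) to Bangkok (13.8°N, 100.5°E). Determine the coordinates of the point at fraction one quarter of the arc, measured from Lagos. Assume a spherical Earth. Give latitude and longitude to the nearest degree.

≈ 12°N, 27°E

Write both endpoints as unit vectors p₁, p₂ with components (cos φ cos λ, cos φ sin λ, sin φ).
The central angle between the endpoints is δ = arccos(p₁·p₂) ≈ 1.663 rad (95.3°).
Interpolate at f = 1/4 with slerp weights a = sin((1−f)δ)/sin δ ≈ 0.952, b = sin(fδ)/sin δ ≈ 0.406.
p = a·p₁ + b·p₂ ≈ (0.873, 0.443, 0.205); φ = arcsin(p_z) ≈ 11.80°, λ = atan2(p_y, p_x) ≈ 26.94°.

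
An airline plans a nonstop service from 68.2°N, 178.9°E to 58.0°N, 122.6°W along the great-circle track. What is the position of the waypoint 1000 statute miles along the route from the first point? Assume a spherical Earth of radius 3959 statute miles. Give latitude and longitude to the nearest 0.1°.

≈ 65.6°N, 144.2°W

Write both endpoints as unit vectors p₁, p₂ with components (cos φ cos λ, cos φ sin λ, sin φ).
The central angle between the endpoints is δ = arccos(p₁·p₂) ≈ 0.473 rad (27.1°). The total great-circle distance is δ·R ≈ 0.473 × 3959 ≈ 1872 mi, so the target fraction is f = 1000/1872 ≈ 0.534.
Interpolate at f ≈ 0.534 with slerp weights a = sin((1−f)δ)/sin δ ≈ 0.480, b = sin(fδ)/sin δ ≈ 0.549.
p = a·p₁ + b·p₂ ≈ (-0.335, -0.242, 0.911); φ = arcsin(p_z) ≈ 65.62°, λ = atan2(p_y, p_x) ≈ -144.20°.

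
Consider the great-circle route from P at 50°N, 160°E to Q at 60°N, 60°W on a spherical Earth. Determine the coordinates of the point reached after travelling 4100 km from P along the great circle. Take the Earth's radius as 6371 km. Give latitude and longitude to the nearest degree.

≈ 77°N, 132°W

Write both endpoints as unit vectors p₁, p₂ with components (cos φ cos λ, cos φ sin λ, sin φ).
The central angle between the endpoints is δ = arccos(p₁·p₂) ≈ 1.140 rad (65.3°). The total great-circle distance is δ·R ≈ 1.140 × 6371 ≈ 7266 km, so the target fraction is f = 4100/7266 ≈ 0.564.
Interpolate at f ≈ 0.564 with slerp weights a = sin((1−f)δ)/sin δ ≈ 0.525, b = sin(fδ)/sin δ ≈ 0.660.
p = a·p₁ + b·p₂ ≈ (-0.152, -0.171, 0.974); φ = arcsin(p_z) ≈ 76.80°, λ = atan2(p_y, p_x) ≈ -131.66°.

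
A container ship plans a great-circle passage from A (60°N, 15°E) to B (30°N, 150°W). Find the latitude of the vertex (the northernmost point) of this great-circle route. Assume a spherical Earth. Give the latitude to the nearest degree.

The great circle lies in the plane with unit normal n̂ = (p₁ × p₂)/|p₁ × p₂|.
Here n̂_z ≈ -0.112; the vertex latitude is φ_max = arccos|n̂_z| ≈ 83.6°.
Check via Clairaut: cos φ_max = |cos φ₁| · sin C = cos(60.0°)·sin(13.0°) ≈ 0.112, again giving ≈ 83.6°.

≈ 84°N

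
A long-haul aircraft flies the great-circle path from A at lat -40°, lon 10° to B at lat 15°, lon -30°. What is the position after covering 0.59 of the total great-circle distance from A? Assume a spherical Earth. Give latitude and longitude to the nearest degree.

The haversine formula gives a central angle δ ≈ 1.159 rad (66.4°) between the endpoints.
Interpolate at f = 0.59 with slerp weights a = sin((1−f)δ)/sin δ ≈ 0.499, b = sin(fδ)/sin δ ≈ 0.689.
p = a·p₁ + b·p₂ ≈ (0.953, -0.267, -0.142); φ = arcsin(p_z) ≈ -8.19°, λ = atan2(p_y, p_x) ≈ -15.62°.

≈ lat -8°, lon -16°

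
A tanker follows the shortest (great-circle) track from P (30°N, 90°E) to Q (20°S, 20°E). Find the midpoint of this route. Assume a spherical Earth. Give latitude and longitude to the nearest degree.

≈ (6°N, 53°E)

Write both endpoints as unit vectors p₁, p₂ with components (cos φ cos λ, cos φ sin λ, sin φ).
The central angle between the endpoints is δ = arccos(p₁·p₂) ≈ 1.463 rad (83.8°).
Interpolate at f = 1/2 with slerp weights a = sin((1−f)δ)/sin δ ≈ 0.672, b = sin(fδ)/sin δ ≈ 0.672.
p = a·p₁ + b·p₂ ≈ (0.593, 0.798, 0.106); φ = arcsin(p_z) ≈ 6.09°, λ = atan2(p_y, p_x) ≈ 53.36°.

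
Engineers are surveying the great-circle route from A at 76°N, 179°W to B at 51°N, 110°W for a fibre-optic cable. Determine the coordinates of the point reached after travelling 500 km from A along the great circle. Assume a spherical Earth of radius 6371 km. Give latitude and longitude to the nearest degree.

From cos δ = sin φ₁ sin φ₂ + cos φ₁ cos φ₂ cos Δλ, the central angle is δ ≈ 0.629 rad (36.0°). The total great-circle distance is δ·R ≈ 0.629 × 6371 ≈ 4007 km, so the target fraction is f = 500/4007 ≈ 0.125.
Interpolate at f ≈ 0.125 with slerp weights a = sin((1−f)δ)/sin δ ≈ 0.889, b = sin(fδ)/sin δ ≈ 0.133.
p = a·p₁ + b·p₂ ≈ (-0.244, -0.083, 0.966); φ = arcsin(p_z) ≈ 75.09°, λ = atan2(p_y, p_x) ≈ -161.29°.

≈ 75°N, 161°W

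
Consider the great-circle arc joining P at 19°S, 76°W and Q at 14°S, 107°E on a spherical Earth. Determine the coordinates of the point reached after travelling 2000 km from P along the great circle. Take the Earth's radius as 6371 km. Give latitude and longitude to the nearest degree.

Convert each endpoint to a unit vector on the sphere (x = cos φ cos λ, y = cos φ sin λ, z = sin φ).
The central angle between the endpoints is δ = arccos(p₁·p₂) ≈ 2.563 rad (146.9°). The total great-circle distance is δ·R ≈ 2.563 × 6371 ≈ 16331 km, so the target fraction is f = 2000/16331 ≈ 0.122.
Interpolate at f ≈ 0.122 with slerp weights a = sin((1−f)δ)/sin δ ≈ 1.424, b = sin(fδ)/sin δ ≈ 0.565.
p = a·p₁ + b·p₂ ≈ (0.166, -0.782, -0.600); φ = arcsin(p_z) ≈ -36.90°, λ = atan2(p_y, p_x) ≈ -78.06°.

≈ 37°S, 78°W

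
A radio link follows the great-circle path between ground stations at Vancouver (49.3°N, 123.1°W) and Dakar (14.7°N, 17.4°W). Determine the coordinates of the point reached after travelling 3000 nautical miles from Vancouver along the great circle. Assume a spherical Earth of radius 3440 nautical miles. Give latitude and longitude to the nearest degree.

From cos δ = sin φ₁ sin φ₂ + cos φ₁ cos φ₂ cos Δλ, the central angle is δ ≈ 1.549 rad (88.8°). The total great-circle distance is δ·R ≈ 1.549 × 3440 ≈ 5329 nmi, so the target fraction is f = 3000/5329 ≈ 0.563.
Interpolate at f ≈ 0.563 with slerp weights a = sin((1−f)δ)/sin δ ≈ 0.627, b = sin(fδ)/sin δ ≈ 0.766.
p = a·p₁ + b·p₂ ≈ (0.484, -0.564, 0.669); φ = arcsin(p_z) ≈ 42.02°, λ = atan2(p_y, p_x) ≈ -49.37°.

≈ (42°N, 49°W)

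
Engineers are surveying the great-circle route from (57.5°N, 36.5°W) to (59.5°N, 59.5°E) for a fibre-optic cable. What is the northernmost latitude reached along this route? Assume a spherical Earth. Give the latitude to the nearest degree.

The great circle lies in the plane with unit normal n̂ = (p₁ × p₂)/|p₁ × p₂|.
Here n̂_z ≈ +0.379; the vertex latitude is φ_max = arccos|n̂_z| ≈ 67.7°.
Check via Clairaut: cos φ_max = |cos φ₁| · sin C = cos(57.5°)·sin(44.8°) ≈ 0.379, again giving ≈ 67.7°.

≈ 68°N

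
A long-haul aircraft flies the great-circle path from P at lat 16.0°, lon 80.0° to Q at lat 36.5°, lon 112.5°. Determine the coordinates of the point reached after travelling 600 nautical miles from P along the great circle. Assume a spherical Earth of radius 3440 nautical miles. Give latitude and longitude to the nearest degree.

From cos δ = sin φ₁ sin φ₂ + cos φ₁ cos φ₂ cos Δλ, the central angle is δ ≈ 0.617 rad (35.3°). The total great-circle distance is δ·R ≈ 0.617 × 3440 ≈ 2122 nmi, so the target fraction is f = 600/2122 ≈ 0.283.
Interpolate at f ≈ 0.283 with slerp weights a = sin((1−f)δ)/sin δ ≈ 0.740, b = sin(fδ)/sin δ ≈ 0.300.
p = a·p₁ + b·p₂ ≈ (0.031, 0.923, 0.382); φ = arcsin(p_z) ≈ 22.48°, λ = atan2(p_y, p_x) ≈ 88.06°.

≈ lat 22°, lon 88°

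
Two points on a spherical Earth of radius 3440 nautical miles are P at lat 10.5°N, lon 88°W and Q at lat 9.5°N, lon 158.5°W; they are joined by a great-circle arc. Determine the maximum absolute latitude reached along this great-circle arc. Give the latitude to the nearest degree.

The great circle lies in the plane with unit normal n̂ = (p₁ × p₂)/|p₁ × p₂|.
Here n̂_z ≈ -0.977; the vertex latitude is φ_max = arccos|n̂_z| ≈ 12.2°.
Check via Clairaut: cos φ_max = |cos φ₁| · sin C = cos(10.5°)·sin(83.7°) ≈ 0.977, again giving ≈ 12.2°.

≈ 12°N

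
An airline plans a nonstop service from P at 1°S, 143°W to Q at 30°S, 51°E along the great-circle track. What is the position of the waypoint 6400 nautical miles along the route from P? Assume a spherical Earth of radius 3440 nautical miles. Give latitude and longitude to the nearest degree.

≈ 62°S, 87°E

Write both endpoints as unit vectors p₁, p₂ with components (cos φ cos λ, cos φ sin λ, sin φ).
The central angle between the endpoints is δ = arccos(p₁·p₂) ≈ 2.553 rad (146.2°). The total great-circle distance is δ·R ≈ 2.553 × 3440 ≈ 8781 nmi, so the target fraction is f = 6400/8781 ≈ 0.729.
Interpolate at f ≈ 0.729 with slerp weights a = sin((1−f)δ)/sin δ ≈ 1.148, b = sin(fδ)/sin δ ≈ 1.725.
p = a·p₁ + b·p₂ ≈ (0.023, 0.470, -0.882); φ = arcsin(p_z) ≈ -61.94°, λ = atan2(p_y, p_x) ≈ 87.20°.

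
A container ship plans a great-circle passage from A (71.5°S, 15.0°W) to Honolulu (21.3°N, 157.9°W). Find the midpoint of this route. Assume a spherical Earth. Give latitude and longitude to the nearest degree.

Write both endpoints as unit vectors p₁, p₂ with components (cos φ cos λ, cos φ sin λ, sin φ).
The central angle between the endpoints is δ = arccos(p₁·p₂) ≈ 2.190 rad (125.5°).
Interpolate at f = 1/2 with slerp weights a = sin((1−f)δ)/sin δ ≈ 1.091, b = sin(fδ)/sin δ ≈ 1.091.
p = a·p₁ + b·p₂ ≈ (-0.608, -0.472, -0.639); φ = arcsin(p_z) ≈ -39.69°, λ = atan2(p_y, p_x) ≈ -142.15°.

≈ (40°S, 142°W)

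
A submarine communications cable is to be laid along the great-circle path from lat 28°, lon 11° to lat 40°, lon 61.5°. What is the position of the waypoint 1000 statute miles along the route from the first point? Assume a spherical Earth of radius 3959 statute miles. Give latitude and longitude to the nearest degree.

From cos δ = sin φ₁ sin φ₂ + cos φ₁ cos φ₂ cos Δλ, the central angle is δ ≈ 0.750 rad (42.9°). The total great-circle distance is δ·R ≈ 0.750 × 3959 ≈ 2967 mi, so the target fraction is f = 1000/2967 ≈ 0.337.
Interpolate at f ≈ 0.337 with slerp weights a = sin((1−f)δ)/sin δ ≈ 0.700, b = sin(fδ)/sin δ ≈ 0.367.
p = a·p₁ + b·p₂ ≈ (0.741, 0.365, 0.564); φ = arcsin(p_z) ≈ 34.35°, λ = atan2(p_y, p_x) ≈ 26.23°.

≈ lat 34°, lon 26°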